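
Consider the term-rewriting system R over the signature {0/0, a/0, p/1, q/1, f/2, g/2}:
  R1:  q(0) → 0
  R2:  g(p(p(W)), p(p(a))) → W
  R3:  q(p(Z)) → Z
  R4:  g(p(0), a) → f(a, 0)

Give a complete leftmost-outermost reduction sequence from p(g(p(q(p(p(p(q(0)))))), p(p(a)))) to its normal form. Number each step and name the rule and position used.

p(p(0))

1. p(g(p(q(p(p(p(q(0)))))), p(p(a))))  →  p(g(p(p(p(q(0)))), p(p(a))))   [R3 at 1.1.1]
2. p(g(p(p(p(q(0)))), p(p(a))))  →  p(p(q(0)))   [R2 at 1]
3. p(p(q(0)))  →  p(p(0))   [R1 at 1.1]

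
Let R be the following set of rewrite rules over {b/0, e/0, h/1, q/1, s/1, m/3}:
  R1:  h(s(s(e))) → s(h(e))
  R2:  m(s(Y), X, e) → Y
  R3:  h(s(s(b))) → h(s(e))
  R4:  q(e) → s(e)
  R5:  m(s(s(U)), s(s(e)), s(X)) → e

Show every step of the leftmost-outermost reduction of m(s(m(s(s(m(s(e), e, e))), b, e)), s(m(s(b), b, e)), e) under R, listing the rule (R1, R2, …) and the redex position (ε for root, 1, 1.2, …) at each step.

s(e)

1. m(s(m(s(s(m(s(e), e, e))), b, e)), s(m(s(b), b, e)), e)  →  m(s(s(m(s(e), e, e))), b, e)   [R2 at ε]
2. m(s(s(m(s(e), e, e))), b, e)  →  s(m(s(e), e, e))   [R2 at ε]
3. s(m(s(e), e, e))  →  s(e)   [R2 at 1]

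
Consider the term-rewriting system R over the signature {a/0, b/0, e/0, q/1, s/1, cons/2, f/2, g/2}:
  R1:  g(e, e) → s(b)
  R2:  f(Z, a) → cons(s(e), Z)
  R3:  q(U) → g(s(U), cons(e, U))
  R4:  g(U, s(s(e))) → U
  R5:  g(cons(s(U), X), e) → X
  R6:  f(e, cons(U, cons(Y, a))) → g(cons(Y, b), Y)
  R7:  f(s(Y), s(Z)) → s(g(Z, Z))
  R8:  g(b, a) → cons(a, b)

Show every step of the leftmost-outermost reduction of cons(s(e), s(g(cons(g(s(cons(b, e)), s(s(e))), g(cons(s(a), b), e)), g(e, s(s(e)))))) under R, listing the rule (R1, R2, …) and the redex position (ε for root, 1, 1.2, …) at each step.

cons(s(e), s(b))

1. cons(s(e), s(g(cons(g(s(cons(b, e)), s(s(e))), g(cons(s(a), b), e)), g(e, s(s(e))))))  →  cons(s(e), s(g(cons(s(cons(b, e)), g(cons(s(a), b), e)), g(e, s(s(e))))))   [R4 at 2.1.1.1]
2. cons(s(e), s(g(cons(s(cons(b, e)), g(cons(s(a), b), e)), g(e, s(s(e))))))  →  cons(s(e), s(g(cons(s(cons(b, e)), b), g(e, s(s(e))))))   [R5 at 2.1.1.2]
3. cons(s(e), s(g(cons(s(cons(b, e)), b), g(e, s(s(e))))))  →  cons(s(e), s(g(cons(s(cons(b, e)), b), e)))   [R4 at 2.1.2]
4. cons(s(e), s(g(cons(s(cons(b, e)), b), e)))  →  cons(s(e), s(b))   [R5 at 2.1]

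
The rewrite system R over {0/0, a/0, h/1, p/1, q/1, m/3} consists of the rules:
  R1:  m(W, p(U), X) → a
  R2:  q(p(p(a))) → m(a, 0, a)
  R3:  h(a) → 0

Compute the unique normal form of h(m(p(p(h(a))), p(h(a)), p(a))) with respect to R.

1. h(m(p(p(h(a))), p(h(a)), p(a)))  →  h(a)   [R1 at 1]
2. h(a)  →  0   [R3 at ε]

0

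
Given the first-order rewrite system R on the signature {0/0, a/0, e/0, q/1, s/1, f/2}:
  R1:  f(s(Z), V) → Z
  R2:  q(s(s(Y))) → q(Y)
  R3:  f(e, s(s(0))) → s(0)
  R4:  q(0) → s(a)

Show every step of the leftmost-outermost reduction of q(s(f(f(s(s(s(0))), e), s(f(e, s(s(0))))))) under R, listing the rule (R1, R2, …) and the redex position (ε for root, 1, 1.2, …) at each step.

1. q(s(f(f(s(s(s(0))), e), s(f(e, s(s(0)))))))  →  q(s(f(s(s(0)), s(f(e, s(s(0)))))))   [R1 at 1.1.1]
2. q(s(f(s(s(0)), s(f(e, s(s(0)))))))  →  q(s(s(0)))   [R1 at 1.1]
3. q(s(s(0)))  →  q(0)   [R2 at ε]
4. q(0)  →  s(a)   [R4 at ε]

s(a)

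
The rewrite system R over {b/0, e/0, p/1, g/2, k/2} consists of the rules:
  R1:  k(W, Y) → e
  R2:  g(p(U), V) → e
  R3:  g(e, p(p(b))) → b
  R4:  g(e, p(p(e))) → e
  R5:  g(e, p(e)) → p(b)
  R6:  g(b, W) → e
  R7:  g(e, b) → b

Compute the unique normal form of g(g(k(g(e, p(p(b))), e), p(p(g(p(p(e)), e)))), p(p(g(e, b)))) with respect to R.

b

1. g(g(k(g(e, p(p(b))), e), p(p(g(p(p(e)), e)))), p(p(g(e, b))))  →  g(g(e, p(p(g(p(p(e)), e)))), p(p(g(e, b))))   [R1 at 1.1]
2. g(g(e, p(p(g(p(p(e)), e)))), p(p(g(e, b))))  →  g(g(e, p(p(e))), p(p(g(e, b))))   [R2 at 1.2.1.1]
3. g(g(e, p(p(e))), p(p(g(e, b))))  →  g(e, p(p(g(e, b))))   [R4 at 1]
4. g(e, p(p(g(e, b))))  →  g(e, p(p(b)))   [R7 at 2.1.1]
5. g(e, p(p(b)))  →  b   [R3 at ε]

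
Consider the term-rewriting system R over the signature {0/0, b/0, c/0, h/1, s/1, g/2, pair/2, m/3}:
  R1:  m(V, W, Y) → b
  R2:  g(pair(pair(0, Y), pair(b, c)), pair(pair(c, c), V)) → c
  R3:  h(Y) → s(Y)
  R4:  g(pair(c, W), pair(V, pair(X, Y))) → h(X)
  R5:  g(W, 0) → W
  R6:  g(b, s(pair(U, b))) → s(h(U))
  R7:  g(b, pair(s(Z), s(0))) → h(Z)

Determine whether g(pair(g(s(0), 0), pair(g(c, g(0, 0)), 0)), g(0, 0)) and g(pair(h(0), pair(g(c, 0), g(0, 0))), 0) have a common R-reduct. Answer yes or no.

Reduce t₁ = g(pair(g(s(0), 0), pair(g(c, g(0, 0)), 0)), g(0, 0)):
1. g(pair(g(s(0), 0), pair(g(c, g(0, 0)), 0)), g(0, 0))  →  g(pair(s(0), pair(g(c, g(0, 0)), 0)), g(0, 0))   [R5 at 1.1]
2. g(pair(s(0), pair(g(c, g(0, 0)), 0)), g(0, 0))  →  g(pair(s(0), pair(g(c, 0), 0)), g(0, 0))   [R5 at 1.2.1.2]
3. g(pair(s(0), pair(g(c, 0), 0)), g(0, 0))  →  g(pair(s(0), pair(c, 0)), g(0, 0))   [R5 at 1.2.1]
4. g(pair(s(0), pair(c, 0)), g(0, 0))  →  g(pair(s(0), pair(c, 0)), 0)   [R5 at 2]
5. g(pair(s(0), pair(c, 0)), 0)  →  pair(s(0), pair(c, 0))   [R5 at ε]

Reduce t₂ = g(pair(h(0), pair(g(c, 0), g(0, 0))), 0):
1. g(pair(h(0), pair(g(c, 0), g(0, 0))), 0)  →  pair(h(0), pair(g(c, 0), g(0, 0)))   [R5 at ε]
2. pair(h(0), pair(g(c, 0), g(0, 0)))  →  pair(s(0), pair(g(c, 0), g(0, 0)))   [R3 at 1]
3. pair(s(0), pair(g(c, 0), g(0, 0)))  →  pair(s(0), pair(c, g(0, 0)))   [R5 at 2.1]
4. pair(s(0), pair(c, g(0, 0)))  →  pair(s(0), pair(c, 0))   [R5 at 2.2]

yes — NF(t₁) = pair(s(0), pair(c, 0)), NF(t₂) = pair(s(0), pair(c, 0))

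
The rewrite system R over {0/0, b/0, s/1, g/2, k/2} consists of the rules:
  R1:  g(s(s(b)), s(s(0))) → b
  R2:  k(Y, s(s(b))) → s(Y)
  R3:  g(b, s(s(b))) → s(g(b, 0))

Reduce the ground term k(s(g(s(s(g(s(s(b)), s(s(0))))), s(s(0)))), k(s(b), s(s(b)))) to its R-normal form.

1. k(s(g(s(s(g(s(s(b)), s(s(0))))), s(s(0)))), k(s(b), s(s(b))))  →  k(s(g(s(s(b)), s(s(0)))), k(s(b), s(s(b))))   [R1 at 1.1.1.1.1]
2. k(s(g(s(s(b)), s(s(0)))), k(s(b), s(s(b))))  →  k(s(b), k(s(b), s(s(b))))   [R1 at 1.1]
3. k(s(b), k(s(b), s(s(b))))  →  k(s(b), s(s(b)))   [R2 at 2]
4. k(s(b), s(s(b)))  →  s(s(b))   [R2 at ε]

s(s(b))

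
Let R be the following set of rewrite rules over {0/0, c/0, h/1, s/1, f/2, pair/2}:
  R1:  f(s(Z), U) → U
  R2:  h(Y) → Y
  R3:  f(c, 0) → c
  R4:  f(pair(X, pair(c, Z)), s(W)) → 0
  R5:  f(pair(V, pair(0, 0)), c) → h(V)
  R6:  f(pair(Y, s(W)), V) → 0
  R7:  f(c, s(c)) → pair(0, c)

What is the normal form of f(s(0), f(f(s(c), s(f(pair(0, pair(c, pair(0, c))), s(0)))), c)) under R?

1. f(s(0), f(f(s(c), s(f(pair(0, pair(c, pair(0, c))), s(0)))), c))  →  f(f(s(c), s(f(pair(0, pair(c, pair(0, c))), s(0)))), c)   [R1 at ε]
2. f(f(s(c), s(f(pair(0, pair(c, pair(0, c))), s(0)))), c)  →  f(s(f(pair(0, pair(c, pair(0, c))), s(0))), c)   [R1 at 1]
3. f(s(f(pair(0, pair(c, pair(0, c))), s(0))), c)  →  c   [R1 at ε]

c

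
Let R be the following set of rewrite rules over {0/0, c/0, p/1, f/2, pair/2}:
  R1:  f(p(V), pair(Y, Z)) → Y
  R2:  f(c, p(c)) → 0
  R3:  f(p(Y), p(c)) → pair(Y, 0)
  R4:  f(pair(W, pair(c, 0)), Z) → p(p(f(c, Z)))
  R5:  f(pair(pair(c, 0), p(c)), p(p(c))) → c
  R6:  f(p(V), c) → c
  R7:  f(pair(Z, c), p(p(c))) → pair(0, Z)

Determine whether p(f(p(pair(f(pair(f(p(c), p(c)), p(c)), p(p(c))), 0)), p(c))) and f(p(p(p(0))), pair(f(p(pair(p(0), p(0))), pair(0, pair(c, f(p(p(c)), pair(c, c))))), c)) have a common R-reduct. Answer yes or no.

Reduce t₁ = p(f(p(pair(f(pair(f(p(c), p(c)), p(c)), p(p(c))), 0)), p(c))):
1. p(f(p(pair(f(pair(f(p(c), p(c)), p(c)), p(p(c))), 0)), p(c)))  →  p(pair(pair(f(pair(f(p(c), p(c)), p(c)), p(p(c))), 0), 0))   [R3 at 1]
2. p(pair(pair(f(pair(f(p(c), p(c)), p(c)), p(p(c))), 0), 0))  →  p(pair(pair(f(pair(pair(c, 0), p(c)), p(p(c))), 0), 0))   [R3 at 1.1.1.1.1]
3. p(pair(pair(f(pair(pair(c, 0), p(c)), p(p(c))), 0), 0))  →  p(pair(pair(c, 0), 0))   [R5 at 1.1.1]

Reduce t₂ = f(p(p(p(0))), pair(f(p(pair(p(0), p(0))), pair(0, pair(c, f(p(p(c)), pair(c, c))))), c)):
1. f(p(p(p(0))), pair(f(p(pair(p(0), p(0))), pair(0, pair(c, f(p(p(c)), pair(c, c))))), c))  →  f(p(pair(p(0), p(0))), pair(0, pair(c, f(p(p(c)), pair(c, c)))))   [R1 at ε]
2. f(p(pair(p(0), p(0))), pair(0, pair(c, f(p(p(c)), pair(c, c)))))  →  0   [R1 at ε]

no — NF(t₁) = p(pair(pair(c, 0), 0)), NF(t₂) = 0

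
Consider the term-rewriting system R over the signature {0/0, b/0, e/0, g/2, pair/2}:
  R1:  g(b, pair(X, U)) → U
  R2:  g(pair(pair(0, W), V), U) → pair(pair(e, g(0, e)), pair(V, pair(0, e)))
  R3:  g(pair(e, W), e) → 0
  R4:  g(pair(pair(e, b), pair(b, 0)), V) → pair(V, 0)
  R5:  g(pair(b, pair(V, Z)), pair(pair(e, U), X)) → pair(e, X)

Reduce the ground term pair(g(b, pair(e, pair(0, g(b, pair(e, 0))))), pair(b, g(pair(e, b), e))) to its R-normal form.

1. pair(g(b, pair(e, pair(0, g(b, pair(e, 0))))), pair(b, g(pair(e, b), e)))  →  pair(pair(0, g(b, pair(e, 0))), pair(b, g(pair(e, b), e)))   [R1 at 1]
2. pair(pair(0, g(b, pair(e, 0))), pair(b, g(pair(e, b), e)))  →  pair(pair(0, 0), pair(b, g(pair(e, b), e)))   [R1 at 1.2]
3. pair(pair(0, 0), pair(b, g(pair(e, b), e)))  →  pair(pair(0, 0), pair(b, 0))   [R3 at 2.2]

pair(pair(0, 0), pair(b, 0))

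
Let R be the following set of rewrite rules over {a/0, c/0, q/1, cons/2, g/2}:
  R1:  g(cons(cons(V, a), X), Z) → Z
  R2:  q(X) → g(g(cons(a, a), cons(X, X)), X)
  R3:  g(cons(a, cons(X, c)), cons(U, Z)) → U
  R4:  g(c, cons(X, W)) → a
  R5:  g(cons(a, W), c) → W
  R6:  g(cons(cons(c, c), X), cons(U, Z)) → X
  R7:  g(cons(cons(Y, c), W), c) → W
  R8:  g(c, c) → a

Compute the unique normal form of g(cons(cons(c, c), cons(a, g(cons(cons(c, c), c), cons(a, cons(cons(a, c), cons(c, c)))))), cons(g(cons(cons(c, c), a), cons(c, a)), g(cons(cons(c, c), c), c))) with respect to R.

cons(a, c)

1. g(cons(cons(c, c), cons(a, g(cons(cons(c, c), c), cons(a, cons(cons(a, c), cons(c, c)))))), cons(g(cons(cons(c, c), a), cons(c, a)), g(cons(cons(c, c), c), c)))  →  cons(a, g(cons(cons(c, c), c), cons(a, cons(cons(a, c), cons(c, c)))))   [R6 at ε]
2. cons(a, g(cons(cons(c, c), c), cons(a, cons(cons(a, c), cons(c, c)))))  →  cons(a, c)   [R6 at 2]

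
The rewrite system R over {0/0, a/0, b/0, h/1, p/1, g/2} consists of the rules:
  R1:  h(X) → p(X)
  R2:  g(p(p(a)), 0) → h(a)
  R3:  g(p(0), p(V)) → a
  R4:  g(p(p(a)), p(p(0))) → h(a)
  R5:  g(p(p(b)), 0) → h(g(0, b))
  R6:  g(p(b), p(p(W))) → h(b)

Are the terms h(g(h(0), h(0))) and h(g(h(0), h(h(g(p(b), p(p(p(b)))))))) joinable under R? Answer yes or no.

yes — NF(t₁) = p(a), NF(t₂) = p(a)

Reduce t₁ = h(g(h(0), h(0))):
1. h(g(h(0), h(0)))  →  p(g(h(0), h(0)))   [R1 at ε]
2. p(g(h(0), h(0)))  →  p(g(p(0), h(0)))   [R1 at 1.1]
3. p(g(p(0), h(0)))  →  p(g(p(0), p(0)))   [R1 at 1.2]
4. p(g(p(0), p(0)))  →  p(a)   [R3 at 1]

Reduce t₂ = h(g(h(0), h(h(g(p(b), p(p(p(b)))))))):
1. h(g(h(0), h(h(g(p(b), p(p(p(b))))))))  →  p(g(h(0), h(h(g(p(b), p(p(p(b))))))))   [R1 at ε]
2. p(g(h(0), h(h(g(p(b), p(p(p(b))))))))  →  p(g(p(0), h(h(g(p(b), p(p(p(b))))))))   [R1 at 1.1]
3. p(g(p(0), h(h(g(p(b), p(p(p(b))))))))  →  p(g(p(0), p(h(g(p(b), p(p(p(b))))))))   [R1 at 1.2]
4. p(g(p(0), p(h(g(p(b), p(p(p(b))))))))  →  p(a)   [R3 at 1]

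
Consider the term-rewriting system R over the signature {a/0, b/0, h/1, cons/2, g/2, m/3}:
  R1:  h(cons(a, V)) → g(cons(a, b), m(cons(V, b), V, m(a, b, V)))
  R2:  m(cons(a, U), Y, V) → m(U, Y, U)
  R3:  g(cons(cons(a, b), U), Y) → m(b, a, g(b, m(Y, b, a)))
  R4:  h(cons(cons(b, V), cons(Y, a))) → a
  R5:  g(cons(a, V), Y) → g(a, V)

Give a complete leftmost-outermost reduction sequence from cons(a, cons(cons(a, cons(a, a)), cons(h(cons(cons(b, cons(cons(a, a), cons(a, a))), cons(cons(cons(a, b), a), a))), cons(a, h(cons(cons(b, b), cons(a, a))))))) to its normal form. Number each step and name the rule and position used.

cons(a, cons(cons(a, cons(a, a)), cons(a, cons(a, a))))

1. cons(a, cons(cons(a, cons(a, a)), cons(h(cons(cons(b, cons(cons(a, a), cons(a, a))), cons(cons(cons(a, b), a), a))), cons(a, h(cons(cons(b, b), cons(a, a)))))))  →  cons(a, cons(cons(a, cons(a, a)), cons(a, cons(a, h(cons(cons(b, b), cons(a, a)))))))   [R4 at 2.2.1]
2. cons(a, cons(cons(a, cons(a, a)), cons(a, cons(a, h(cons(cons(b, b), cons(a, a)))))))  →  cons(a, cons(cons(a, cons(a, a)), cons(a, cons(a, a))))   [R4 at 2.2.2.2]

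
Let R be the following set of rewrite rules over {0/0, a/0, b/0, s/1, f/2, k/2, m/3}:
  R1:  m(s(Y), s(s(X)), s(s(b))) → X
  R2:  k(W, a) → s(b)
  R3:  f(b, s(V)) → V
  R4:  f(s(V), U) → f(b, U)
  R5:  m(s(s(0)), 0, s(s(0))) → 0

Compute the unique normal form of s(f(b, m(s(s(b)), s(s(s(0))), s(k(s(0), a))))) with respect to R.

s(0)

1. s(f(b, m(s(s(b)), s(s(s(0))), s(k(s(0), a)))))  →  s(f(b, m(s(s(b)), s(s(s(0))), s(s(b)))))   [R2 at 1.2.3.1]
2. s(f(b, m(s(s(b)), s(s(s(0))), s(s(b)))))  →  s(f(b, s(0)))   [R1 at 1.2]
3. s(f(b, s(0)))  →  s(0)   [R3 at 1]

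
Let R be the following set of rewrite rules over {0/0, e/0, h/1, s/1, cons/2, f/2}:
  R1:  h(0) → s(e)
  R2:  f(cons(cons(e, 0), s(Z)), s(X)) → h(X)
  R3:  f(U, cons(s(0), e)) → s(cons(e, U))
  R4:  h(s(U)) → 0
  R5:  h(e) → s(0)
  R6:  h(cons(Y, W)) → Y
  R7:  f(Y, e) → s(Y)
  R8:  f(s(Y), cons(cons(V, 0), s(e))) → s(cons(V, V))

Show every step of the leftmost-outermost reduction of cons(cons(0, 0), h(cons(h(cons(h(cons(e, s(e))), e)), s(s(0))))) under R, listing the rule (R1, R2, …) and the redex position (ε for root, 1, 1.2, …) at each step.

1. cons(cons(0, 0), h(cons(h(cons(h(cons(e, s(e))), e)), s(s(0)))))  →  cons(cons(0, 0), h(cons(h(cons(e, s(e))), e)))   [R6 at 2]
2. cons(cons(0, 0), h(cons(h(cons(e, s(e))), e)))  →  cons(cons(0, 0), h(cons(e, s(e))))   [R6 at 2]
3. cons(cons(0, 0), h(cons(e, s(e))))  →  cons(cons(0, 0), e)   [R6 at 2]

cons(cons(0, 0), e)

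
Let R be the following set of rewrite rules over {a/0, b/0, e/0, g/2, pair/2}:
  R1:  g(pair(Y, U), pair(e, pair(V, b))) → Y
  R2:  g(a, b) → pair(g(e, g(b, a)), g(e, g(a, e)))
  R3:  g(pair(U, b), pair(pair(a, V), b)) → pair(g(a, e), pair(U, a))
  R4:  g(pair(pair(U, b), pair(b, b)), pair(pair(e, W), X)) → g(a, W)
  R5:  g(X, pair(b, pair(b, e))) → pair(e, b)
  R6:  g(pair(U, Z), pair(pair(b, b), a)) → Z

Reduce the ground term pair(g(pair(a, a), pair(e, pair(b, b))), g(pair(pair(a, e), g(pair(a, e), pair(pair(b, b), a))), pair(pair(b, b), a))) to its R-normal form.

1. pair(g(pair(a, a), pair(e, pair(b, b))), g(pair(pair(a, e), g(pair(a, e), pair(pair(b, b), a))), pair(pair(b, b), a)))  →  pair(a, g(pair(pair(a, e), g(pair(a, e), pair(pair(b, b), a))), pair(pair(b, b), a)))   [R1 at 1]
2. pair(a, g(pair(pair(a, e), g(pair(a, e), pair(pair(b, b), a))), pair(pair(b, b), a)))  →  pair(a, g(pair(a, e), pair(pair(b, b), a)))   [R6 at 2]
3. pair(a, g(pair(a, e), pair(pair(b, b), a)))  →  pair(a, e)   [R6 at 2]

pair(a, e)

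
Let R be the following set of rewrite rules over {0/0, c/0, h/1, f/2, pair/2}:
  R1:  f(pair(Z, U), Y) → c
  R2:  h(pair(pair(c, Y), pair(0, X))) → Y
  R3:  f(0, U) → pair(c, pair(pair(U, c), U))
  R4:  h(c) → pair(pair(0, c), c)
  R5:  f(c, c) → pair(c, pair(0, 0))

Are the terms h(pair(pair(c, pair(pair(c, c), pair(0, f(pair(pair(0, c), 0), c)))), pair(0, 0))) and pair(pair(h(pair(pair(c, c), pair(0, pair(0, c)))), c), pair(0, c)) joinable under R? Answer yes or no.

Reduce t₁ = h(pair(pair(c, pair(pair(c, c), pair(0, f(pair(pair(0, c), 0), c)))), pair(0, 0))):
1. h(pair(pair(c, pair(pair(c, c), pair(0, f(pair(pair(0, c), 0), c)))), pair(0, 0)))  →  pair(pair(c, c), pair(0, f(pair(pair(0, c), 0), c)))   [R2 at ε]
2. pair(pair(c, c), pair(0, f(pair(pair(0, c), 0), c)))  →  pair(pair(c, c), pair(0, c))   [R1 at 2.2]

Reduce t₂ = pair(pair(h(pair(pair(c, c), pair(0, pair(0, c)))), c), pair(0, c)):
1. pair(pair(h(pair(pair(c, c), pair(0, pair(0, c)))), c), pair(0, c))  →  pair(pair(c, c), pair(0, c))   [R2 at 1.1]

yes — NF(t₁) = pair(pair(c, c), pair(0, c)), NF(t₂) = pair(pair(c, c), pair(0, c))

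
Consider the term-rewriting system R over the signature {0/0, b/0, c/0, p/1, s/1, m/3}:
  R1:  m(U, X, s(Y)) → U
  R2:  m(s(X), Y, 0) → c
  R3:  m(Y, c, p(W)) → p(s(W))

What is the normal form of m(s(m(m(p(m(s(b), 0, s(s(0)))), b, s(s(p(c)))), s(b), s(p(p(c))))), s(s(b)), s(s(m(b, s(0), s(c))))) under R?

1. m(s(m(m(p(m(s(b), 0, s(s(0)))), b, s(s(p(c)))), s(b), s(p(p(c))))), s(s(b)), s(s(m(b, s(0), s(c)))))  →  s(m(m(p(m(s(b), 0, s(s(0)))), b, s(s(p(c)))), s(b), s(p(p(c)))))   [R1 at ε]
2. s(m(m(p(m(s(b), 0, s(s(0)))), b, s(s(p(c)))), s(b), s(p(p(c)))))  →  s(m(p(m(s(b), 0, s(s(0)))), b, s(s(p(c)))))   [R1 at 1]
3. s(m(p(m(s(b), 0, s(s(0)))), b, s(s(p(c)))))  →  s(p(m(s(b), 0, s(s(0)))))   [R1 at 1]
4. s(p(m(s(b), 0, s(s(0)))))  →  s(p(s(b)))   [R1 at 1.1]

s(p(s(b)))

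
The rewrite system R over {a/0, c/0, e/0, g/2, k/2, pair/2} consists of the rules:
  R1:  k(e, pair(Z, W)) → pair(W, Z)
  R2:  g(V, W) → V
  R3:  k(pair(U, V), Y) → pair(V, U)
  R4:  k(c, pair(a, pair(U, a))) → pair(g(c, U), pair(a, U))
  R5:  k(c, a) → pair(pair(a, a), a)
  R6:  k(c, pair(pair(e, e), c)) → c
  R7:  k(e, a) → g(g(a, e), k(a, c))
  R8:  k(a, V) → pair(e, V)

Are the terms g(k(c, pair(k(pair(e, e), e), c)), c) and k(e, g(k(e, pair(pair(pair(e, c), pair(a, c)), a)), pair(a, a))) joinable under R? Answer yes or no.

Reduce t₁ = g(k(c, pair(k(pair(e, e), e), c)), c):
1. g(k(c, pair(k(pair(e, e), e), c)), c)  →  k(c, pair(k(pair(e, e), e), c))   [R2 at ε]
2. k(c, pair(k(pair(e, e), e), c))  →  k(c, pair(pair(e, e), c))   [R3 at 2.1]
3. k(c, pair(pair(e, e), c))  →  c   [R6 at ε]

Reduce t₂ = k(e, g(k(e, pair(pair(pair(e, c), pair(a, c)), a)), pair(a, a))):
1. k(e, g(k(e, pair(pair(pair(e, c), pair(a, c)), a)), pair(a, a)))  →  k(e, k(e, pair(pair(pair(e, c), pair(a, c)), a)))   [R2 at 2]
2. k(e, k(e, pair(pair(pair(e, c), pair(a, c)), a)))  →  k(e, pair(a, pair(pair(e, c), pair(a, c))))   [R1 at 2]
3. k(e, pair(a, pair(pair(e, c), pair(a, c))))  →  pair(pair(pair(e, c), pair(a, c)), a)   [R1 at ε]

no — NF(t₁) = c, NF(t₂) = pair(pair(pair(e, c), pair(a, c)), a)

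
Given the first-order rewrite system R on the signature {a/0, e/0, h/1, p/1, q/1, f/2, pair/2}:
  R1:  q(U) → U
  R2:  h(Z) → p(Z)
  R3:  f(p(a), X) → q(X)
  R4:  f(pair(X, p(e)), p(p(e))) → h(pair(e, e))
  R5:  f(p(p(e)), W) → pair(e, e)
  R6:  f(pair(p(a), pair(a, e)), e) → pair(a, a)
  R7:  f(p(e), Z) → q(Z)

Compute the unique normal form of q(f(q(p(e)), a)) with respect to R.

1. q(f(q(p(e)), a))  →  f(q(p(e)), a)   [R1 at ε]
2. f(q(p(e)), a)  →  f(p(e), a)   [R1 at 1]
3. f(p(e), a)  →  q(a)   [R7 at ε]
4. q(a)  →  a   [R1 at ε]

a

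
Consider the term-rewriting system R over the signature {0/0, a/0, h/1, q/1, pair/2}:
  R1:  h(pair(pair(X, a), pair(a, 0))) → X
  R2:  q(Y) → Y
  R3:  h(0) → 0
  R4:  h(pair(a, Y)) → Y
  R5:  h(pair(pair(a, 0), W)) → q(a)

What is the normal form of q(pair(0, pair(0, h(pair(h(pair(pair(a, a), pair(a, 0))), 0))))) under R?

pair(0, pair(0, 0))

1. q(pair(0, pair(0, h(pair(h(pair(pair(a, a), pair(a, 0))), 0)))))  →  pair(0, pair(0, h(pair(h(pair(pair(a, a), pair(a, 0))), 0))))   [R2 at ε]
2. pair(0, pair(0, h(pair(h(pair(pair(a, a), pair(a, 0))), 0))))  →  pair(0, pair(0, h(pair(a, 0))))   [R1 at 2.2.1.1]
3. pair(0, pair(0, h(pair(a, 0))))  →  pair(0, pair(0, 0))   [R4 at 2.2]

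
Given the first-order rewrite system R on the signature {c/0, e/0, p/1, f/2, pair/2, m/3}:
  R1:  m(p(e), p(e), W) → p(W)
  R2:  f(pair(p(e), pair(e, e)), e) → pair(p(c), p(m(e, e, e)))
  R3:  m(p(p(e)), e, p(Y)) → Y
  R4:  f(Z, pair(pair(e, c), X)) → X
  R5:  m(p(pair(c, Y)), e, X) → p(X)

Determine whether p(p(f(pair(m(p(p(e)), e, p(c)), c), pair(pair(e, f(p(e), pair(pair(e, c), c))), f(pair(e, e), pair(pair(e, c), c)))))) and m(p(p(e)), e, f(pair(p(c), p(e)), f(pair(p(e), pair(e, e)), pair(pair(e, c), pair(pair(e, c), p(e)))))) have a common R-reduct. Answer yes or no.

no — NF(t₁) = p(p(c)), NF(t₂) = e

Reduce t₁ = p(p(f(pair(m(p(p(e)), e, p(c)), c), pair(pair(e, f(p(e), pair(pair(e, c), c))), f(pair(e, e), pair(pair(e, c), c)))))):
1. p(p(f(pair(m(p(p(e)), e, p(c)), c), pair(pair(e, f(p(e), pair(pair(e, c), c))), f(pair(e, e), pair(pair(e, c), c))))))  →  p(p(f(pair(c, c), pair(pair(e, f(p(e), pair(pair(e, c), c))), f(pair(e, e), pair(pair(e, c), c))))))   [R3 at 1.1.1.1]
2. p(p(f(pair(c, c), pair(pair(e, f(p(e), pair(pair(e, c), c))), f(pair(e, e), pair(pair(e, c), c))))))  →  p(p(f(pair(c, c), pair(pair(e, c), f(pair(e, e), pair(pair(e, c), c))))))   [R4 at 1.1.2.1.2]
3. p(p(f(pair(c, c), pair(pair(e, c), f(pair(e, e), pair(pair(e, c), c))))))  →  p(p(f(pair(e, e), pair(pair(e, c), c))))   [R4 at 1.1]
4. p(p(f(pair(e, e), pair(pair(e, c), c))))  →  p(p(c))   [R4 at 1.1]

Reduce t₂ = m(p(p(e)), e, f(pair(p(c), p(e)), f(pair(p(e), pair(e, e)), pair(pair(e, c), pair(pair(e, c), p(e)))))):
1. m(p(p(e)), e, f(pair(p(c), p(e)), f(pair(p(e), pair(e, e)), pair(pair(e, c), pair(pair(e, c), p(e))))))  →  m(p(p(e)), e, f(pair(p(c), p(e)), pair(pair(e, c), p(e))))   [R4 at 3.2]
2. m(p(p(e)), e, f(pair(p(c), p(e)), pair(pair(e, c), p(e))))  →  m(p(p(e)), e, p(e))   [R4 at 3]
3. m(p(p(e)), e, p(e))  →  e   [R3 at ε]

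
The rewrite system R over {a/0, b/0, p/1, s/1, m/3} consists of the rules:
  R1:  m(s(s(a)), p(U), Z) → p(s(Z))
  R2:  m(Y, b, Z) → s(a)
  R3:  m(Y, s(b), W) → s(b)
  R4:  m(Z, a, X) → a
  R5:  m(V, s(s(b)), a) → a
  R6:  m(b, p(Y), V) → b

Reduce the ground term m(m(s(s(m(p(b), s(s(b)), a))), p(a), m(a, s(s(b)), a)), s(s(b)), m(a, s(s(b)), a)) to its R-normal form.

a

1. m(m(s(s(m(p(b), s(s(b)), a))), p(a), m(a, s(s(b)), a)), s(s(b)), m(a, s(s(b)), a))  →  m(m(s(s(a)), p(a), m(a, s(s(b)), a)), s(s(b)), m(a, s(s(b)), a))   [R5 at 1.1.1.1]
2. m(m(s(s(a)), p(a), m(a, s(s(b)), a)), s(s(b)), m(a, s(s(b)), a))  →  m(p(s(m(a, s(s(b)), a))), s(s(b)), m(a, s(s(b)), a))   [R1 at 1]
3. m(p(s(m(a, s(s(b)), a))), s(s(b)), m(a, s(s(b)), a))  →  m(p(s(a)), s(s(b)), m(a, s(s(b)), a))   [R5 at 1.1.1]
4. m(p(s(a)), s(s(b)), m(a, s(s(b)), a))  →  m(p(s(a)), s(s(b)), a)   [R5 at 3]
5. m(p(s(a)), s(s(b)), a)  →  a   [R5 at ε]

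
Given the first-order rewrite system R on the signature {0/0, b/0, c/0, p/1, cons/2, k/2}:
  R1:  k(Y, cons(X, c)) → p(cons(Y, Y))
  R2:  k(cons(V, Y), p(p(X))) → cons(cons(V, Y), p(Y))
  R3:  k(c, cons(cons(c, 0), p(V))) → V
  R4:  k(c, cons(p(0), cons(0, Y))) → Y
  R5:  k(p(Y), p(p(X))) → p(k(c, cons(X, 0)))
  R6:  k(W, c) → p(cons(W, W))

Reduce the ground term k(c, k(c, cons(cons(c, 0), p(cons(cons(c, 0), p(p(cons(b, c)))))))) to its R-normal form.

p(cons(b, c))

1. k(c, k(c, cons(cons(c, 0), p(cons(cons(c, 0), p(p(cons(b, c))))))))  →  k(c, cons(cons(c, 0), p(p(cons(b, c)))))   [R3 at 2]
2. k(c, cons(cons(c, 0), p(p(cons(b, c)))))  →  p(cons(b, c))   [R3 at ε]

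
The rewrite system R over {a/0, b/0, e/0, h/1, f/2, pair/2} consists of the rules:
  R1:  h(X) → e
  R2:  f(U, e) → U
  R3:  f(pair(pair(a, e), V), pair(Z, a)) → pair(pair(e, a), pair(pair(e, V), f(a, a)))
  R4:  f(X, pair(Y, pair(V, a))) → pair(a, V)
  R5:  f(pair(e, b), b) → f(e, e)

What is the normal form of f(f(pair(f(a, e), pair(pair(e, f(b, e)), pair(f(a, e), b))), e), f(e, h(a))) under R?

1. f(f(pair(f(a, e), pair(pair(e, f(b, e)), pair(f(a, e), b))), e), f(e, h(a)))  →  f(pair(f(a, e), pair(pair(e, f(b, e)), pair(f(a, e), b))), f(e, h(a)))   [R2 at 1]
2. f(pair(f(a, e), pair(pair(e, f(b, e)), pair(f(a, e), b))), f(e, h(a)))  →  f(pair(a, pair(pair(e, f(b, e)), pair(f(a, e), b))), f(e, h(a)))   [R2 at 1.1]
3. f(pair(a, pair(pair(e, f(b, e)), pair(f(a, e), b))), f(e, h(a)))  →  f(pair(a, pair(pair(e, b), pair(f(a, e), b))), f(e, h(a)))   [R2 at 1.2.1.2]
4. f(pair(a, pair(pair(e, b), pair(f(a, e), b))), f(e, h(a)))  →  f(pair(a, pair(pair(e, b), pair(a, b))), f(e, h(a)))   [R2 at 1.2.2.1]
5. f(pair(a, pair(pair(e, b), pair(a, b))), f(e, h(a)))  →  f(pair(a, pair(pair(e, b), pair(a, b))), f(e, e))   [R1 at 2.2]
6. f(pair(a, pair(pair(e, b), pair(a, b))), f(e, e))  →  f(pair(a, pair(pair(e, b), pair(a, b))), e)   [R2 at 2]
7. f(pair(a, pair(pair(e, b), pair(a, b))), e)  →  pair(a, pair(pair(e, b), pair(a, b)))   [R2 at ε]

pair(a, pair(pair(e, b), pair(a, b)))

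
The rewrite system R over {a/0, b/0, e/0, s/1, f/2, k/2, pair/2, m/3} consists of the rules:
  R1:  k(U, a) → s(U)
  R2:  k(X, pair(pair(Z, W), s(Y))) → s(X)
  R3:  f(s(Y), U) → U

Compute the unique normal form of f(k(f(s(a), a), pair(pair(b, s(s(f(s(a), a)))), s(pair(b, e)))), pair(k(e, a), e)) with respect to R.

pair(s(e), e)

1. f(k(f(s(a), a), pair(pair(b, s(s(f(s(a), a)))), s(pair(b, e)))), pair(k(e, a), e))  →  f(s(f(s(a), a)), pair(k(e, a), e))   [R2 at 1]
2. f(s(f(s(a), a)), pair(k(e, a), e))  →  pair(k(e, a), e)   [R3 at ε]
3. pair(k(e, a), e)  →  pair(s(e), e)   [R1 at 1]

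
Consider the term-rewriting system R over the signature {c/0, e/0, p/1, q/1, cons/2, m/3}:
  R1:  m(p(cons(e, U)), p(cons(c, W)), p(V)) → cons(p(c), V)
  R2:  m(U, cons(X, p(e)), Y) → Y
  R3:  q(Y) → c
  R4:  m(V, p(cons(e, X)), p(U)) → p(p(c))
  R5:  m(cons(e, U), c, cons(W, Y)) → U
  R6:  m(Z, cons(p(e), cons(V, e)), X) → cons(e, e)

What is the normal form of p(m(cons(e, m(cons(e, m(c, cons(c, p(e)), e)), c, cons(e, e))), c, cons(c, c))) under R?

1. p(m(cons(e, m(cons(e, m(c, cons(c, p(e)), e)), c, cons(e, e))), c, cons(c, c)))  →  p(m(cons(e, m(c, cons(c, p(e)), e)), c, cons(e, e)))   [R5 at 1]
2. p(m(cons(e, m(c, cons(c, p(e)), e)), c, cons(e, e)))  →  p(m(c, cons(c, p(e)), e))   [R5 at 1]
3. p(m(c, cons(c, p(e)), e))  →  p(e)   [R2 at 1]

p(e)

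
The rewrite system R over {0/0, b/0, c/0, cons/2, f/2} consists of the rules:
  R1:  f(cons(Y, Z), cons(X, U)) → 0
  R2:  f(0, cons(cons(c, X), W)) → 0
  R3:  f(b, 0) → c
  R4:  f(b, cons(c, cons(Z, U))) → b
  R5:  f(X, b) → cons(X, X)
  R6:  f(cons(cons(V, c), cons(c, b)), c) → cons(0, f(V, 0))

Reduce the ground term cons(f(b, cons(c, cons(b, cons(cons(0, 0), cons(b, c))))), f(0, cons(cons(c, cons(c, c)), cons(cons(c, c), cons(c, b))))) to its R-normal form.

cons(b, 0)

1. cons(f(b, cons(c, cons(b, cons(cons(0, 0), cons(b, c))))), f(0, cons(cons(c, cons(c, c)), cons(cons(c, c), cons(c, b)))))  →  cons(b, f(0, cons(cons(c, cons(c, c)), cons(cons(c, c), cons(c, b)))))   [R4 at 1]
2. cons(b, f(0, cons(cons(c, cons(c, c)), cons(cons(c, c), cons(c, b)))))  →  cons(b, 0)   [R2 at 2]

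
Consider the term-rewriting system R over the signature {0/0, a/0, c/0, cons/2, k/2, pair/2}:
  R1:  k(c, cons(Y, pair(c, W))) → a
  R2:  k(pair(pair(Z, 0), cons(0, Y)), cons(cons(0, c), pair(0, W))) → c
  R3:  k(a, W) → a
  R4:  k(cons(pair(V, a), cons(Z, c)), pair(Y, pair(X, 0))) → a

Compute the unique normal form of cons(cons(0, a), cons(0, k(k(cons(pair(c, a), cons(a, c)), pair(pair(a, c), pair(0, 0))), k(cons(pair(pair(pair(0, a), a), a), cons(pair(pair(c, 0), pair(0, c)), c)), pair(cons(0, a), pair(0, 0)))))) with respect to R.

1. cons(cons(0, a), cons(0, k(k(cons(pair(c, a), cons(a, c)), pair(pair(a, c), pair(0, 0))), k(cons(pair(pair(pair(0, a), a), a), cons(pair(pair(c, 0), pair(0, c)), c)), pair(cons(0, a), pair(0, 0))))))  →  cons(cons(0, a), cons(0, k(a, k(cons(pair(pair(pair(0, a), a), a), cons(pair(pair(c, 0), pair(0, c)), c)), pair(cons(0, a), pair(0, 0))))))   [R4 at 2.2.1]
2. cons(cons(0, a), cons(0, k(a, k(cons(pair(pair(pair(0, a), a), a), cons(pair(pair(c, 0), pair(0, c)), c)), pair(cons(0, a), pair(0, 0))))))  →  cons(cons(0, a), cons(0, a))   [R3 at 2.2]

cons(cons(0, a), cons(0, a))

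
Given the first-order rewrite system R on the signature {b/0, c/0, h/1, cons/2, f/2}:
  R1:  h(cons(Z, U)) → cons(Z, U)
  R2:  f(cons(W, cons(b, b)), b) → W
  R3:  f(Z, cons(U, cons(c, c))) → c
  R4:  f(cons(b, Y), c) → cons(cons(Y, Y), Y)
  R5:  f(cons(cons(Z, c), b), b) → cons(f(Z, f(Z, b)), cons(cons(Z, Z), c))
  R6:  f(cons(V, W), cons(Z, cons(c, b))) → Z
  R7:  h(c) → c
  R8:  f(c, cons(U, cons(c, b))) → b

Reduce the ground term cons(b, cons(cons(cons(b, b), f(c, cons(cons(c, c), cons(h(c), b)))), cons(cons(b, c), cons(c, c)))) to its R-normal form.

cons(b, cons(cons(cons(b, b), b), cons(cons(b, c), cons(c, c))))

1. cons(b, cons(cons(cons(b, b), f(c, cons(cons(c, c), cons(h(c), b)))), cons(cons(b, c), cons(c, c))))  →  cons(b, cons(cons(cons(b, b), f(c, cons(cons(c, c), cons(c, b)))), cons(cons(b, c), cons(c, c))))   [R7 at 2.1.2.2.2.1]
2. cons(b, cons(cons(cons(b, b), f(c, cons(cons(c, c), cons(c, b)))), cons(cons(b, c), cons(c, c))))  →  cons(b, cons(cons(cons(b, b), b), cons(cons(b, c), cons(c, c))))   [R8 at 2.1.2]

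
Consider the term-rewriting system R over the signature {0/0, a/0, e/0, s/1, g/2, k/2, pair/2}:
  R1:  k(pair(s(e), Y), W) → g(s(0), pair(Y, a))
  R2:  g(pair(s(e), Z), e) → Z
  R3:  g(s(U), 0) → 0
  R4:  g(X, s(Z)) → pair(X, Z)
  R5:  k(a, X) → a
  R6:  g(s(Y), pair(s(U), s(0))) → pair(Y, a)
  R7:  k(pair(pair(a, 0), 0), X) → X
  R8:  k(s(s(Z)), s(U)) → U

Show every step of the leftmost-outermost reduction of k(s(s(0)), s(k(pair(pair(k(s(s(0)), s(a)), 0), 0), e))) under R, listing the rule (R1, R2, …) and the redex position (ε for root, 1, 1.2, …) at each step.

e

1. k(s(s(0)), s(k(pair(pair(k(s(s(0)), s(a)), 0), 0), e)))  →  k(pair(pair(k(s(s(0)), s(a)), 0), 0), e)   [R8 at ε]
2. k(pair(pair(k(s(s(0)), s(a)), 0), 0), e)  →  k(pair(pair(a, 0), 0), e)   [R8 at 1.1.1]
3. k(pair(pair(a, 0), 0), e)  →  e   [R7 at ε]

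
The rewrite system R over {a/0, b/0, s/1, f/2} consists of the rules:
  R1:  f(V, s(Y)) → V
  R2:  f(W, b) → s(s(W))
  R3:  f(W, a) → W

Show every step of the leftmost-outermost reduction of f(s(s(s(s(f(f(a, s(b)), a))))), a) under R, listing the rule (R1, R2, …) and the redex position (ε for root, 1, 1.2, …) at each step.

1. f(s(s(s(s(f(f(a, s(b)), a))))), a)  →  s(s(s(s(f(f(a, s(b)), a)))))   [R3 at ε]
2. s(s(s(s(f(f(a, s(b)), a)))))  →  s(s(s(s(f(a, s(b))))))   [R3 at 1.1.1.1]
3. s(s(s(s(f(a, s(b))))))  →  s(s(s(s(a))))   [R1 at 1.1.1.1]

s(s(s(s(a))))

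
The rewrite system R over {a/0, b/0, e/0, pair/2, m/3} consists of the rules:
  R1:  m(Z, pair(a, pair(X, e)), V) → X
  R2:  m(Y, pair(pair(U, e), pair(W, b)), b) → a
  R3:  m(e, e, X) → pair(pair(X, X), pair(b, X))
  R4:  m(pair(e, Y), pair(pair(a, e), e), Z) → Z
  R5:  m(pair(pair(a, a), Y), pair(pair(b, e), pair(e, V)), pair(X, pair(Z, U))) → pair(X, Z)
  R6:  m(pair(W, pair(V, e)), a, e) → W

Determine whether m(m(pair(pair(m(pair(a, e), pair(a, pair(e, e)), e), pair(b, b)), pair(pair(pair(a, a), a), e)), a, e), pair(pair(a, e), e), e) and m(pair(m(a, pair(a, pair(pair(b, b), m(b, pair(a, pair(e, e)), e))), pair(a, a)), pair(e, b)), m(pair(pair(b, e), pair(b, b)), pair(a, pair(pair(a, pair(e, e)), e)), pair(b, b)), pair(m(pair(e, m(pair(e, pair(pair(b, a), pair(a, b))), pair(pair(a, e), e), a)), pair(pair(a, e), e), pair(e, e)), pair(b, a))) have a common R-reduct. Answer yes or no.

Reduce t₁ = m(m(pair(pair(m(pair(a, e), pair(a, pair(e, e)), e), pair(b, b)), pair(pair(pair(a, a), a), e)), a, e), pair(pair(a, e), e), e):
1. m(m(pair(pair(m(pair(a, e), pair(a, pair(e, e)), e), pair(b, b)), pair(pair(pair(a, a), a), e)), a, e), pair(pair(a, e), e), e)  →  m(pair(m(pair(a, e), pair(a, pair(e, e)), e), pair(b, b)), pair(pair(a, e), e), e)   [R6 at 1]
2. m(pair(m(pair(a, e), pair(a, pair(e, e)), e), pair(b, b)), pair(pair(a, e), e), e)  →  m(pair(e, pair(b, b)), pair(pair(a, e), e), e)   [R1 at 1.1]
3. m(pair(e, pair(b, b)), pair(pair(a, e), e), e)  →  e   [R4 at ε]

Reduce t₂ = m(pair(m(a, pair(a, pair(pair(b, b), m(b, pair(a, pair(e, e)), e))), pair(a, a)), pair(e, b)), m(pair(pair(b, e), pair(b, b)), pair(a, pair(pair(a, pair(e, e)), e)), pair(b, b)), pair(m(pair(e, m(pair(e, pair(pair(b, a), pair(a, b))), pair(pair(a, e), e), a)), pair(pair(a, e), e), pair(e, e)), pair(b, a))):
1. m(pair(m(a, pair(a, pair(pair(b, b), m(b, pair(a, pair(e, e)), e))), pair(a, a)), pair(e, b)), m(pair(pair(b, e), pair(b, b)), pair(a, pair(pair(a, pair(e, e)), e)), pair(b, b)), pair(m(pair(e, m(pair(e, pair(pair(b, a), pair(a, b))), pair(pair(a, e), e), a)), pair(pair(a, e), e), pair(e, e)), pair(b, a)))  →  m(pair(m(a, pair(a, pair(pair(b, b), e)), pair(a, a)), pair(e, b)), m(pair(pair(b, e), pair(b, b)), pair(a, pair(pair(a, pair(e, e)), e)), pair(b, b)), pair(m(pair(e, m(pair(e, pair(pair(b, a), pair(a, b))), pair(pair(a, e), e), a)), pair(pair(a, e), e), pair(e, e)), pair(b, a)))   [R1 at 1.1.2.2.2]
2. m(pair(m(a, pair(a, pair(pair(b, b), e)), pair(a, a)), pair(e, b)), m(pair(pair(b, e), pair(b, b)), pair(a, pair(pair(a, pair(e, e)), e)), pair(b, b)), pair(m(pair(e, m(pair(e, pair(pair(b, a), pair(a, b))), pair(pair(a, e), e), a)), pair(pair(a, e), e), pair(e, e)), pair(b, a)))  →  m(pair(pair(b, b), pair(e, b)), m(pair(pair(b, e), pair(b, b)), pair(a, pair(pair(a, pair(e, e)), e)), pair(b, b)), pair(m(pair(e, m(pair(e, pair(pair(b, a), pair(a, b))), pair(pair(a, e), e), a)), pair(pair(a, e), e), pair(e, e)), pair(b, a)))   [R1 at 1.1]
3. m(pair(pair(b, b), pair(e, b)), m(pair(pair(b, e), pair(b, b)), pair(a, pair(pair(a, pair(e, e)), e)), pair(b, b)), pair(m(pair(e, m(pair(e, pair(pair(b, a), pair(a, b))), pair(pair(a, e), e), a)), pair(pair(a, e), e), pair(e, e)), pair(b, a)))  →  m(pair(pair(b, b), pair(e, b)), pair(a, pair(e, e)), pair(m(pair(e, m(pair(e, pair(pair(b, a), pair(a, b))), pair(pair(a, e), e), a)), pair(pair(a, e), e), pair(e, e)), pair(b, a)))   [R1 at 2]
4. m(pair(pair(b, b), pair(e, b)), pair(a, pair(e, e)), pair(m(pair(e, m(pair(e, pair(pair(b, a), pair(a, b))), pair(pair(a, e), e), a)), pair(pair(a, e), e), pair(e, e)), pair(b, a)))  →  e   [R1 at ε]

yes — NF(t₁) = e, NF(t₂) = e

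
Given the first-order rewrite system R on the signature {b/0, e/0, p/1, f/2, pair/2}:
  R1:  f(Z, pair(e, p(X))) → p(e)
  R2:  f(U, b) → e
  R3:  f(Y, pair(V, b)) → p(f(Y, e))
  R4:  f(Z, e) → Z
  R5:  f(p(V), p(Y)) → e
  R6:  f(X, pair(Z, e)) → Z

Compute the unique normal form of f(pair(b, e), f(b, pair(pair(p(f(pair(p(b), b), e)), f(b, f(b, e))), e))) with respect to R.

p(pair(p(b), b))

1. f(pair(b, e), f(b, pair(pair(p(f(pair(p(b), b), e)), f(b, f(b, e))), e)))  →  f(pair(b, e), pair(p(f(pair(p(b), b), e)), f(b, f(b, e))))   [R6 at 2]
2. f(pair(b, e), pair(p(f(pair(p(b), b), e)), f(b, f(b, e))))  →  f(pair(b, e), pair(p(pair(p(b), b)), f(b, f(b, e))))   [R4 at 2.1.1]
3. f(pair(b, e), pair(p(pair(p(b), b)), f(b, f(b, e))))  →  f(pair(b, e), pair(p(pair(p(b), b)), f(b, b)))   [R4 at 2.2.2]
4. f(pair(b, e), pair(p(pair(p(b), b)), f(b, b)))  →  f(pair(b, e), pair(p(pair(p(b), b)), e))   [R2 at 2.2]
5. f(pair(b, e), pair(p(pair(p(b), b)), e))  →  p(pair(p(b), b))   [R6 at ε]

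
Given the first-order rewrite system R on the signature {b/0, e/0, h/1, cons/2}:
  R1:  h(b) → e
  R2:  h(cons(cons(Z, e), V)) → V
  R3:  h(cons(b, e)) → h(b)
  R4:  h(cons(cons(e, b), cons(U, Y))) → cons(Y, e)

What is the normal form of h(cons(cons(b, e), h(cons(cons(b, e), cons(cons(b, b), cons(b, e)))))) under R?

1. h(cons(cons(b, e), h(cons(cons(b, e), cons(cons(b, b), cons(b, e))))))  →  h(cons(cons(b, e), cons(cons(b, b), cons(b, e))))   [R2 at ε]
2. h(cons(cons(b, e), cons(cons(b, b), cons(b, e))))  →  cons(cons(b, b), cons(b, e))   [R2 at ε]

cons(cons(b, b), cons(b, e))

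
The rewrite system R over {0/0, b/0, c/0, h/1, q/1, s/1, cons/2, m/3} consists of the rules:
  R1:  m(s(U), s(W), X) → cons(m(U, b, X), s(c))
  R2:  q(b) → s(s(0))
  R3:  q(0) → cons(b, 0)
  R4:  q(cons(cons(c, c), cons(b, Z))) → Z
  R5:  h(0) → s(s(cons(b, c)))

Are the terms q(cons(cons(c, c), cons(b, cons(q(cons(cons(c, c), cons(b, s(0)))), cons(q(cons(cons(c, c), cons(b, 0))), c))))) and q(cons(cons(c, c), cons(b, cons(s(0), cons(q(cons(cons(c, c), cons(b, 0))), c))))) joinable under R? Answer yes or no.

Reduce t₁ = q(cons(cons(c, c), cons(b, cons(q(cons(cons(c, c), cons(b, s(0)))), cons(q(cons(cons(c, c), cons(b, 0))), c))))):
1. q(cons(cons(c, c), cons(b, cons(q(cons(cons(c, c), cons(b, s(0)))), cons(q(cons(cons(c, c), cons(b, 0))), c)))))  →  cons(q(cons(cons(c, c), cons(b, s(0)))), cons(q(cons(cons(c, c), cons(b, 0))), c))   [R4 at ε]
2. cons(q(cons(cons(c, c), cons(b, s(0)))), cons(q(cons(cons(c, c), cons(b, 0))), c))  →  cons(s(0), cons(q(cons(cons(c, c), cons(b, 0))), c))   [R4 at 1]
3. cons(s(0), cons(q(cons(cons(c, c), cons(b, 0))), c))  →  cons(s(0), cons(0, c))   [R4 at 2.1]

Reduce t₂ = q(cons(cons(c, c), cons(b, cons(s(0), cons(q(cons(cons(c, c), cons(b, 0))), c))))):
1. q(cons(cons(c, c), cons(b, cons(s(0), cons(q(cons(cons(c, c), cons(b, 0))), c)))))  →  cons(s(0), cons(q(cons(cons(c, c), cons(b, 0))), c))   [R4 at ε]
2. cons(s(0), cons(q(cons(cons(c, c), cons(b, 0))), c))  →  cons(s(0), cons(0, c))   [R4 at 2.1]

yes — NF(t₁) = cons(s(0), cons(0, c)), NF(t₂) = cons(s(0), cons(0, c))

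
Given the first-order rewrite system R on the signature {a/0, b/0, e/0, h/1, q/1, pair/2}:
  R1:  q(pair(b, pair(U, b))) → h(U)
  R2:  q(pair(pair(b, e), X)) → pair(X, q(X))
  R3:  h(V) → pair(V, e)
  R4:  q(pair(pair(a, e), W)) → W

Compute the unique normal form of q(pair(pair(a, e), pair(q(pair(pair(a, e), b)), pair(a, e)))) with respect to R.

pair(b, pair(a, e))

1. q(pair(pair(a, e), pair(q(pair(pair(a, e), b)), pair(a, e))))  →  pair(q(pair(pair(a, e), b)), pair(a, e))   [R4 at ε]
2. pair(q(pair(pair(a, e), b)), pair(a, e))  →  pair(b, pair(a, e))   [R4 at 1]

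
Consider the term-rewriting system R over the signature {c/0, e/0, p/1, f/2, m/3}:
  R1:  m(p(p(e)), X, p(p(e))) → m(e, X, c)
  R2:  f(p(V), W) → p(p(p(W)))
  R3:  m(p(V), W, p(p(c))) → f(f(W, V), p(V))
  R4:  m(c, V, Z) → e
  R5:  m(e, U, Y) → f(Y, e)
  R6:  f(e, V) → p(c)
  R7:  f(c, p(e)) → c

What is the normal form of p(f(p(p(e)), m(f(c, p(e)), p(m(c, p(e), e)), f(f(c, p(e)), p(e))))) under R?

1. p(f(p(p(e)), m(f(c, p(e)), p(m(c, p(e), e)), f(f(c, p(e)), p(e)))))  →  p(p(p(p(m(f(c, p(e)), p(m(c, p(e), e)), f(f(c, p(e)), p(e)))))))   [R2 at 1]
2. p(p(p(p(m(f(c, p(e)), p(m(c, p(e), e)), f(f(c, p(e)), p(e)))))))  →  p(p(p(p(m(c, p(m(c, p(e), e)), f(f(c, p(e)), p(e)))))))   [R7 at 1.1.1.1.1]
3. p(p(p(p(m(c, p(m(c, p(e), e)), f(f(c, p(e)), p(e)))))))  →  p(p(p(p(e))))   [R4 at 1.1.1.1]

p(p(p(p(e))))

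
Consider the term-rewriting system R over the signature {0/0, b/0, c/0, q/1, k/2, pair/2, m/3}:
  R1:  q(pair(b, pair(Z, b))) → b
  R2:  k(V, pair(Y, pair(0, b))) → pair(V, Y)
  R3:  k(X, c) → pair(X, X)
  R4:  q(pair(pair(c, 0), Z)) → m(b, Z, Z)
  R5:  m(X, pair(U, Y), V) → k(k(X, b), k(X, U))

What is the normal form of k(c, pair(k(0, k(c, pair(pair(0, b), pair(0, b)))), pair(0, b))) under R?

pair(c, pair(0, c))

1. k(c, pair(k(0, k(c, pair(pair(0, b), pair(0, b)))), pair(0, b)))  →  pair(c, k(0, k(c, pair(pair(0, b), pair(0, b)))))   [R2 at ε]
2. pair(c, k(0, k(c, pair(pair(0, b), pair(0, b)))))  →  pair(c, k(0, pair(c, pair(0, b))))   [R2 at 2.2]
3. pair(c, k(0, pair(c, pair(0, b))))  →  pair(c, pair(0, c))   [R2 at 2]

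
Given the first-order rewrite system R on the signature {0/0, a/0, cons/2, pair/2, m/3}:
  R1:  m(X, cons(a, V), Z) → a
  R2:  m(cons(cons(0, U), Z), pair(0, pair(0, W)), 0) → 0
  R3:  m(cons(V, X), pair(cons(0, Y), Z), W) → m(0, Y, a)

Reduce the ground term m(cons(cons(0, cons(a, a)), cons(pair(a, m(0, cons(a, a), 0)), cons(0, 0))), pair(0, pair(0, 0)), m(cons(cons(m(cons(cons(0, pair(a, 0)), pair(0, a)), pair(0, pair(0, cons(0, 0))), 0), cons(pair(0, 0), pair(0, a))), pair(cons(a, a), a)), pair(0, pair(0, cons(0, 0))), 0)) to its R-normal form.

1. m(cons(cons(0, cons(a, a)), cons(pair(a, m(0, cons(a, a), 0)), cons(0, 0))), pair(0, pair(0, 0)), m(cons(cons(m(cons(cons(0, pair(a, 0)), pair(0, a)), pair(0, pair(0, cons(0, 0))), 0), cons(pair(0, 0), pair(0, a))), pair(cons(a, a), a)), pair(0, pair(0, cons(0, 0))), 0))  →  m(cons(cons(0, cons(a, a)), cons(pair(a, a), cons(0, 0))), pair(0, pair(0, 0)), m(cons(cons(m(cons(cons(0, pair(a, 0)), pair(0, a)), pair(0, pair(0, cons(0, 0))), 0), cons(pair(0, 0), pair(0, a))), pair(cons(a, a), a)), pair(0, pair(0, cons(0, 0))), 0))   [R1 at 1.2.1.2]
2. m(cons(cons(0, cons(a, a)), cons(pair(a, a), cons(0, 0))), pair(0, pair(0, 0)), m(cons(cons(m(cons(cons(0, pair(a, 0)), pair(0, a)), pair(0, pair(0, cons(0, 0))), 0), cons(pair(0, 0), pair(0, a))), pair(cons(a, a), a)), pair(0, pair(0, cons(0, 0))), 0))  →  m(cons(cons(0, cons(a, a)), cons(pair(a, a), cons(0, 0))), pair(0, pair(0, 0)), m(cons(cons(0, cons(pair(0, 0), pair(0, a))), pair(cons(a, a), a)), pair(0, pair(0, cons(0, 0))), 0))   [R2 at 3.1.1.1]
3. m(cons(cons(0, cons(a, a)), cons(pair(a, a), cons(0, 0))), pair(0, pair(0, 0)), m(cons(cons(0, cons(pair(0, 0), pair(0, a))), pair(cons(a, a), a)), pair(0, pair(0, cons(0, 0))), 0))  →  m(cons(cons(0, cons(a, a)), cons(pair(a, a), cons(0, 0))), pair(0, pair(0, 0)), 0)   [R2 at 3]
4. m(cons(cons(0, cons(a, a)), cons(pair(a, a), cons(0, 0))), pair(0, pair(0, 0)), 0)  →  0   [R2 at ε]

0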